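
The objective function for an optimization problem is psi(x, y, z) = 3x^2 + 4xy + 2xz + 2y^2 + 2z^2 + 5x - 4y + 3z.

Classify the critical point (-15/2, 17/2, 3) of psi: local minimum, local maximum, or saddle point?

local minimum

The Hessian is constant: H = [[6, 4, 2], [4, 4, 0], [2, 0, 4]].
Leading principal minors: Δ₁ = 6, Δ₂ = 8, Δ₃ = 16.
All leading minors are positive, so H is positive definite: a local minimum.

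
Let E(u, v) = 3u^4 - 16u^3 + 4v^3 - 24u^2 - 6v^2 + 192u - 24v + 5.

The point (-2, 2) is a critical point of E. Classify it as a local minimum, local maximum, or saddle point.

local minimum

The mixed partial ∂²E/∂u∂v is 0, so the Hessian at any point is diag(E_uu, E_vv) = diag(12(3u^2 - 8u - 4), 12(2v - 1)).
At (-2, 2): H = diag(288, 36).
Both eigenvalues are positive, so H is positive definite: a local minimum.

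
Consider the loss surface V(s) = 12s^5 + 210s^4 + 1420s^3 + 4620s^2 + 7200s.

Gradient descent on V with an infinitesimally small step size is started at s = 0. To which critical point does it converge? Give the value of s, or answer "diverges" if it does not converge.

-2

V'(s) = 60(s + 2)(s + 3)(s + 4)(s + 5), so V'(0) = 7200.
Gradient descent moves in the -V' direction, i.e. s is decreasing.
The nearest critical point in that direction is s = -2, where V'' = 360 > 0 (a local minimum). The iterate converges there.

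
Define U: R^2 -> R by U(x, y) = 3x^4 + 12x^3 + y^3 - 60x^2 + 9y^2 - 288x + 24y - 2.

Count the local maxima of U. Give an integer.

1

U separates as a function of x plus a function of y, so ∇U=0 decouples.
∂U/∂x = 12(x - 3)(x + 2)(x + 4) = 0 at x ∈ {-4, -2, 3}; ∂U/∂y = 3(y + 2)(y + 4) = 0 at y ∈ {-4, -2}.
The Hessian is diagonal: diag(U_xx, U_yy). Second derivatives: U_xx(-4)=168, U_xx(-2)=-120, U_xx(3)=420; U_yy(-4)=-6, U_yy(-2)=6.
Local maxima occur where both diagonal entries negative: (-2, -4). Count: 1.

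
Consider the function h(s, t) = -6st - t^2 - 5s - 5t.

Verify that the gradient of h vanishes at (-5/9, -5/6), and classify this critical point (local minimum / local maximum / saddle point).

saddle point

∇h = (-6t - 5, -6s - 2t - 5); substituting (-5/9, -5/6) gives ∇h = (0, 0), so (-5/9, -5/6) is indeed a critical point.
The Hessian of h is constant: H = [[0, -6], [-6, -2]].
det(H) = 0·(-2) − (-6)² = -36.
Since det(H) < 0, H is indefinite and the critical point is a saddle point.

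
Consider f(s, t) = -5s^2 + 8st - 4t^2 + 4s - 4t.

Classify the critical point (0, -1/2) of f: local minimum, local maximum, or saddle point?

local maximum

The Hessian of f is constant: H = [[-10, 8], [8, -8]].
det(H) = (-10)·(-8) − 8² = 16.
det(H) > 0 and tr(H) = -18 < 0, so H is negative definite and the point is a local maximum.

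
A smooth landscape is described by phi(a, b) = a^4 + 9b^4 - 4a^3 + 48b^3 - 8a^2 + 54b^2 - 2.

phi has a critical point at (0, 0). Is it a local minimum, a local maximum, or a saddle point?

saddle point

The mixed partial ∂²phi/∂a∂b is 0, so the Hessian at any point is diag(phi_aa, phi_bb) = diag(4(3a^2 - 6a - 4), 36(3b^2 + 8b + 3)).
At (0, 0): H = diag(-16, 108).
The eigenvalues have opposite signs, so H is indefinite: a saddle point.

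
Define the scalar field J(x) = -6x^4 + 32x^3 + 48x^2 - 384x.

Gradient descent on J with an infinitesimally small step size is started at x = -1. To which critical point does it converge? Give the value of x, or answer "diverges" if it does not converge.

2

J'(x) = -24(x - 4)(x - 2)(x + 2), so J'(-1) = -360.
Gradient descent moves in the -J' direction, i.e. x is increasing.
The nearest critical point in that direction is x = 2, where J'' = 192 > 0 (a local minimum). The iterate converges there.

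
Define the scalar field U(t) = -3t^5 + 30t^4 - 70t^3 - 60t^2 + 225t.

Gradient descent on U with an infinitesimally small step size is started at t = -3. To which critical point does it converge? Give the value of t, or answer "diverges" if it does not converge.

-1

U'(t) = -15(t - 5)(t - 3)(t - 1)(t + 1), so U'(-3) = -5760.
Gradient descent moves in the -U' direction, i.e. t is increasing.
The nearest critical point in that direction is t = -1, where U'' = 720 > 0 (a local minimum). The iterate converges there.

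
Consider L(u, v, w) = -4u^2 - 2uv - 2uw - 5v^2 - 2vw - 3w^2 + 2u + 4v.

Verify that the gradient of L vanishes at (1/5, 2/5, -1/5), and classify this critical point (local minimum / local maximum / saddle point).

local maximum

∇L = (-8u - 2v - 2w + 2, -2u - 10v - 2w + 4, -2u - 2v - 6w); substituting (1/5, 2/5, -1/5) gives ∇L = (0, 0, 0), so (1/5, 2/5, -1/5) is indeed a critical point.
The Hessian is constant: H = [[-8, -2, -2], [-2, -10, -2], [-2, -2, -6]].
Leading principal minors: Δ₁ = -8, Δ₂ = 76, Δ₃ = -400.
The minors alternate sign starting negative (−, +, −), so H is negative definite: a local maximum.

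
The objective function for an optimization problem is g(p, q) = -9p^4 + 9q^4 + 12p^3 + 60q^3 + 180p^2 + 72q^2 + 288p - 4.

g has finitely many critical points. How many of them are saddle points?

g separates as a function of p plus a function of q, so ∇g=0 decouples.
∂g/∂p = -36(p - 4)(p + 1)(p + 2) = 0 at p ∈ {-2, -1, 4}; ∂g/∂q = 36q(q + 1)(q + 4) = 0 at q ∈ {-4, -1, 0}.
The Hessian is diagonal: diag(g_pp, g_qq). Second derivatives: g_pp(-2)=-216, g_pp(-1)=180, g_pp(4)=-1080; g_qq(-4)=432, g_qq(-1)=-108, g_qq(0)=144.
Saddle points occur where the two diagonal entries have opposite signs: (-2, -4), (-2, 0), (-1, -1), (4, -4), (4, 0). Count: 5.

5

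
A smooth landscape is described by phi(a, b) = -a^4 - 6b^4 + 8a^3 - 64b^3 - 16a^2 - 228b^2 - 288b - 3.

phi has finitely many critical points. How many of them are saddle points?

4

phi separates as a function of a plus a function of b, so ∇phi=0 decouples.
∂phi/∂a = -4a(a - 4)(a - 2) = 0 at a ∈ {0, 2, 4}; ∂phi/∂b = -24(b + 1)(b + 3)(b + 4) = 0 at b ∈ {-4, -3, -1}.
The Hessian is diagonal: diag(phi_aa, phi_bb). Second derivatives: phi_aa(0)=-32, phi_aa(2)=16, phi_aa(4)=-32; phi_bb(-4)=-72, phi_bb(-3)=48, phi_bb(-1)=-144.
Saddle points occur where the two diagonal entries have opposite signs: (0, -3), (2, -4), (2, -1), (4, -3). Count: 4.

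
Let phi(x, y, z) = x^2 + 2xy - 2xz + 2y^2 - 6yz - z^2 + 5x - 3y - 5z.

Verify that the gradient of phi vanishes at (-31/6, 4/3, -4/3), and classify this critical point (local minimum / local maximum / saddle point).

saddle point

∇phi = (2x + 2y - 2z + 5, 2x + 4y - 6z - 3, -2x - 6y - 2z - 5); substituting (-31/6, 4/3, -4/3) gives ∇phi = (0, 0, 0), so (-31/6, 4/3, -4/3) is indeed a critical point.
The Hessian is constant: H = [[2, 2, -2], [2, 4, -6], [-2, -6, -2]].
Leading principal minors: Δ₁ = 2, Δ₂ = 4, Δ₃ = -48.
The minors fit neither the all-positive nor the alternating-sign pattern, so H is indefinite: a saddle point.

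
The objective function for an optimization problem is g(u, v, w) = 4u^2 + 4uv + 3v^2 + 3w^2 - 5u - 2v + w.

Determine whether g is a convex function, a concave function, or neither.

g is quadratic, so its Hessian is the constant matrix H = [[8, 4, 0], [4, 6, 0], [0, 0, 6]].
Leading principal minors: 8, 32, 192.
All positive ⇒ H ≻ 0 ⇒ convex.

convex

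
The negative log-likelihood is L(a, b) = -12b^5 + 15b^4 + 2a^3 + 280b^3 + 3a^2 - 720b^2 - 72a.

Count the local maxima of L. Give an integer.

L separates as a function of a plus a function of b, so ∇L=0 decouples.
∂L/∂a = 6(a - 3)(a + 4) = 0 at a ∈ {-4, 3}; ∂L/∂b = -60b(b - 3)(b - 2)(b + 4) = 0 at b ∈ {-4, 0, 2, 3}.
The Hessian is diagonal: diag(L_aa, L_bb). Second derivatives: L_aa(-4)=-42, L_aa(3)=42; L_bb(-4)=10080, L_bb(0)=-1440, L_bb(2)=720, L_bb(3)=-1260.
Local maxima occur where both diagonal entries negative: (-4, 0), (-4, 3). Count: 2.

2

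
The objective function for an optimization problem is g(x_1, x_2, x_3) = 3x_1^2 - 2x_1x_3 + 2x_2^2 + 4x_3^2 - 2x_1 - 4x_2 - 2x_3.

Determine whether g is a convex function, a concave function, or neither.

g is quadratic, so its Hessian is the constant matrix H = [[6, 0, -2], [0, 4, 0], [-2, 0, 8]].
Leading principal minors: 6, 24, 176.
All positive ⇒ H ≻ 0 ⇒ convex.

convex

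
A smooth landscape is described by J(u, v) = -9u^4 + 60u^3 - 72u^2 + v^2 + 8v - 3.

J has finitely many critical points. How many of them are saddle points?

J separates as a function of u plus a function of v, so ∇J=0 decouples.
∂J/∂u = -36u(u - 4)(u - 1) = 0 at u ∈ {0, 1, 4}; ∂J/∂v = 2(v + 4) = 0 at v ∈ {-4}.
The Hessian is diagonal: diag(J_uu, J_vv). Second derivatives: J_uu(0)=-144, J_uu(1)=108, J_uu(4)=-432; J_vv(-4)=2.
Saddle points occur where the two diagonal entries have opposite signs: (0, -4), (4, -4). Count: 2.

2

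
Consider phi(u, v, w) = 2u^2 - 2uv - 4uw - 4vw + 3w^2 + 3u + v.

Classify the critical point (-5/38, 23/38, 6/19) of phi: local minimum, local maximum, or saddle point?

The Hessian is constant: H = [[4, -2, -4], [-2, 0, -4], [-4, -4, 6]].
Leading principal minors: Δ₁ = 4, Δ₂ = -4, Δ₃ = -152.
The minors fit neither the all-positive nor the alternating-sign pattern, so H is indefinite: a saddle point.

saddle point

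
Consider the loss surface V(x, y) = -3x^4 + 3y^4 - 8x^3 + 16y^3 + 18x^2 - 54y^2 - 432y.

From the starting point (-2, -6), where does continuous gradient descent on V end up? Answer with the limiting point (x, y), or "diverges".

V is separable, so gradient descent decouples: x follows -∂V/∂x, y follows -∂V/∂y.
∂V/∂x = -12x(x - 1)(x + 3); at x=-2 this is -72, so x increases.
∂V/∂y = 12(y - 3)(y + 3)(y + 4); at y=-6 this is -648, so y increases.
x converges to its nearest critical value 0 (a local min of the x-part); y converges to -4. The iterate converges to (0, -4).

(0, -4)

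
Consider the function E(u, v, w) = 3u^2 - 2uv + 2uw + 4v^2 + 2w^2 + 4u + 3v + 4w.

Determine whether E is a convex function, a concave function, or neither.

convex

E is quadratic, so its Hessian is the constant matrix H = [[6, -2, 2], [-2, 8, 0], [2, 0, 4]].
Leading principal minors: 6, 44, 144.
All positive ⇒ H ≻ 0 ⇒ convex.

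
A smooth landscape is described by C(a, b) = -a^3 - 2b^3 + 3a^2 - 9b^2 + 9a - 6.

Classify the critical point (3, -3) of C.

saddle point

The mixed partial ∂²C/∂a∂b is 0, so the Hessian at any point is diag(C_aa, C_bb) = diag(6(-a + 1), -6(2b + 3)).
At (3, -3): H = diag(-12, 18).
The eigenvalues have opposite signs, so H is indefinite: a saddle point.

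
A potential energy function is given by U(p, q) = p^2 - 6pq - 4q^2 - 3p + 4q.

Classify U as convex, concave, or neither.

U is quadratic, so its Hessian is the constant matrix H = [[2, -6], [-6, -8]].
det(H) = -52, tr(H) = -6.
det(H) < 0, so H is indefinite: neither convex nor concave.

neither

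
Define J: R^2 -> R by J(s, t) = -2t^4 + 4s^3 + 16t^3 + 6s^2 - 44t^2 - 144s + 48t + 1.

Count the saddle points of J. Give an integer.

3

J separates as a function of s plus a function of t, so ∇J=0 decouples.
∂J/∂s = 12(s - 3)(s + 4) = 0 at s ∈ {-4, 3}; ∂J/∂t = -8(t - 3)(t - 2)(t - 1) = 0 at t ∈ {1, 2, 3}.
The Hessian is diagonal: diag(J_ss, J_tt). Second derivatives: J_ss(-4)=-84, J_ss(3)=84; J_tt(1)=-16, J_tt(2)=8, J_tt(3)=-16.
Saddle points occur where the two diagonal entries have opposite signs: (-4, 2), (3, 1), (3, 3). Count: 3.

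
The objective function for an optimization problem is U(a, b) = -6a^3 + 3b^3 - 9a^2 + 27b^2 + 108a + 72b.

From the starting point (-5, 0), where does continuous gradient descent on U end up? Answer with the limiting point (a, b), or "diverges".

(-3, -2)

U is separable, so gradient descent decouples: a follows -∂U/∂a, b follows -∂U/∂b.
∂U/∂a = -18(a - 2)(a + 3); at a=-5 this is -252, so a increases.
∂U/∂b = 9(b + 2)(b + 4); at b=0 this is 72, so b decreases.
a converges to its nearest critical value -3 (a local min of the a-part); b converges to -2. The iterate converges to (-3, -2).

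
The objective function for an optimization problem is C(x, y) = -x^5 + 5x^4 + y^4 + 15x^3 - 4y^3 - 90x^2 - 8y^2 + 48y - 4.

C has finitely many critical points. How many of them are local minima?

C separates as a function of x plus a function of y, so ∇C=0 decouples.
∂C/∂x = -5x(x - 4)(x - 3)(x + 3) = 0 at x ∈ {-3, 0, 3, 4}; ∂C/∂y = 4(y - 3)(y - 2)(y + 2) = 0 at y ∈ {-2, 2, 3}.
The Hessian is diagonal: diag(C_xx, C_yy). Second derivatives: C_xx(-3)=630, C_xx(0)=-180, C_xx(3)=90, C_xx(4)=-140; C_yy(-2)=80, C_yy(2)=-16, C_yy(3)=20.
Local minima occur where both diagonal entries positive: (-3, -2), (-3, 3), (3, -2), (3, 3). Count: 4.

4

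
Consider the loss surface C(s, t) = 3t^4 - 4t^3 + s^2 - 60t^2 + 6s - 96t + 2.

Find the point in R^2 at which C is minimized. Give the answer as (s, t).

(-3, 4)

C(s,t) separates as P(s) + Q(t) + 2, so its minimum is min P + min Q + 2.
P'(s) = 2s + 6 vanishes at s ∈ {-3}; Q'(t) = 12(t - 4)(t + 1)(t + 2) vanishes at t ∈ {-2, -1, 4}.
Local minima of P (where P''>0): P(-3)=-9. Local minima of Q: Q(-2)=32, Q(4)=-832.
So the global minimum of C is P(-3) + Q(4) + 2 = -9 − 832 + 2 = -839, attained at (-3, 4).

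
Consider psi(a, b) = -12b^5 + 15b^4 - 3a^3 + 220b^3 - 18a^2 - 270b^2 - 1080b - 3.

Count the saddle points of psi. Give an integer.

4

psi separates as a function of a plus a function of b, so ∇psi=0 decouples.
∂psi/∂a = -9a(a + 4) = 0 at a ∈ {-4, 0}; ∂psi/∂b = -60(b - 3)(b - 2)(b + 1)(b + 3) = 0 at b ∈ {-3, -1, 2, 3}.
The Hessian is diagonal: diag(psi_aa, psi_bb). Second derivatives: psi_aa(-4)=36, psi_aa(0)=-36; psi_bb(-3)=3600, psi_bb(-1)=-1440, psi_bb(2)=900, psi_bb(3)=-1440.
Saddle points occur where the two diagonal entries have opposite signs: (-4, -1), (-4, 3), (0, -3), (0, 2). Count: 4.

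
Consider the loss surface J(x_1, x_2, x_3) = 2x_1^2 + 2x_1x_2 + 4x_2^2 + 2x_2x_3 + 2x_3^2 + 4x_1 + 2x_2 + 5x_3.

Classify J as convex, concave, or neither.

J is quadratic, so its Hessian is the constant matrix H = [[4, 2, 0], [2, 8, 2], [0, 2, 4]].
Leading principal minors: 4, 28, 96.
All positive ⇒ H ≻ 0 ⇒ convex.

convex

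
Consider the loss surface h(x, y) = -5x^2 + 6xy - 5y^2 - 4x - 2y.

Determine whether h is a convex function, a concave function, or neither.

concave

h is quadratic, so its Hessian is the constant matrix H = [[-10, 6], [6, -10]].
det(H) = 64, tr(H) = -20.
det(H) > 0 and tr(H) < 0, so H is negative definite everywhere: concave.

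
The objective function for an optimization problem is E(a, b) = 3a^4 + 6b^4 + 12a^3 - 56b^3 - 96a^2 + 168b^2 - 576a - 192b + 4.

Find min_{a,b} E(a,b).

-2428

E(a,b) separates as P(a) + Q(b) + 4, so its minimum is min P + min Q + 4.
P'(a) = 12(a - 4)(a + 3)(a + 4) vanishes at a ∈ {-4, -3, 4}; Q'(b) = 24(b - 4)(b - 2)(b - 1) vanishes at b ∈ {1, 2, 4}.
Local minima of P (where P''>0): P(-4)=768, P(4)=-2304. Local minima of Q: Q(1)=-74, Q(4)=-128.
So the global minimum of E is P(4) + Q(4) + 4 = -2304 − 128 + 4 = -2428, attained at (4, 4).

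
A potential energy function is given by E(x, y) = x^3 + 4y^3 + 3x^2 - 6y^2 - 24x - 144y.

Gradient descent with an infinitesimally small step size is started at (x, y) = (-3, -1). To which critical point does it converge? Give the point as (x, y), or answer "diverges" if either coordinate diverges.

(2, 4)

E is separable, so gradient descent decouples: x follows -∂E/∂x, y follows -∂E/∂y.
∂E/∂x = 3(x - 2)(x + 4); at x=-3 this is -15, so x increases.
∂E/∂y = 12(y - 4)(y + 3); at y=-1 this is -120, so y increases.
x converges to its nearest critical value 2 (a local min of the x-part); y converges to 4. The iterate converges to (2, 4).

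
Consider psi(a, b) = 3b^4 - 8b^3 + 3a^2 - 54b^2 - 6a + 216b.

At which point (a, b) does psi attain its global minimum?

psi(a,b) separates as P(a) + Q(b), so its minimum is min P + min Q.
P'(a) = 6a - 6 vanishes at a ∈ {1}; Q'(b) = 12(b - 3)(b - 2)(b + 3) vanishes at b ∈ {-3, 2, 3}.
Local minima of P (where P''>0): P(1)=-3. Local minima of Q: Q(-3)=-675, Q(3)=189.
So the global minimum of psi is P(1) + Q(-3) = -3 − 675 = -678, attained at (1, -3).

(1, -3)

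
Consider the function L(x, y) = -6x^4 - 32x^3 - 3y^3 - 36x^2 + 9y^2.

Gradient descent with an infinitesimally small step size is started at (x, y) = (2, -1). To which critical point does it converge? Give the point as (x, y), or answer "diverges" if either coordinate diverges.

diverges

L is separable, so gradient descent decouples: x follows -∂L/∂x, y follows -∂L/∂y.
∂L/∂x = -24x(x + 1)(x + 3); at x=2 this is -720, so x increases.
∂L/∂y = -9y(y - 2); at y=-1 this is -27, so y increases.
The x-coordinate has no critical point in that direction and runs off to infinity.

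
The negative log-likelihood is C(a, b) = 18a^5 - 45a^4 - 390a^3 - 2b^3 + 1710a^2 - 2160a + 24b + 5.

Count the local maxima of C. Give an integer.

2

C separates as a function of a plus a function of b, so ∇C=0 decouples.
∂C/∂a = 90(a - 3)(a - 2)(a - 1)(a + 4) = 0 at a ∈ {-4, 1, 2, 3}; ∂C/∂b = -6(b - 2)(b + 2) = 0 at b ∈ {-2, 2}.
The Hessian is diagonal: diag(C_aa, C_bb). Second derivatives: C_aa(-4)=-18900, C_aa(1)=900, C_aa(2)=-540, C_aa(3)=1260; C_bb(-2)=24, C_bb(2)=-24.
Local maxima occur where both diagonal entries negative: (-4, 2), (2, 2). Count: 2.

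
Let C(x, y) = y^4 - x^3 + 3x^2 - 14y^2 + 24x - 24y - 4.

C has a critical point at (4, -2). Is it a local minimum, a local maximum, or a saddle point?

saddle point

The mixed partial ∂²C/∂x∂y is 0, so the Hessian at any point is diag(C_xx, C_yy) = diag(6(-x + 1), 4(3y^2 - 7)).
At (4, -2): H = diag(-18, 20).
The eigenvalues have opposite signs, so H is indefinite: a saddle point.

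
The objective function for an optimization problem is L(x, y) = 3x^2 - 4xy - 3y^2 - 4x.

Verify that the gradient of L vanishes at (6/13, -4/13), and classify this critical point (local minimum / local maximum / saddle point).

saddle point

∇L = (6x - 4y - 4, -4x - 6y); substituting (6/13, -4/13) gives ∇L = (0, 0), so (6/13, -4/13) is indeed a critical point.
The Hessian of L is constant: H = [[6, -4], [-4, -6]].
det(H) = 6·(-6) − (-4)² = -52.
Since det(H) < 0, H is indefinite and the critical point is a saddle point.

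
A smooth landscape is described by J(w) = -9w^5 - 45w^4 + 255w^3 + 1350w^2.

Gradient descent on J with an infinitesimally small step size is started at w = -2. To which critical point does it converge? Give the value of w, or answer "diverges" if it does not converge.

0

J'(w) = -45w(w - 4)(w + 3)(w + 5), so J'(-2) = -1620.
Gradient descent moves in the -J' direction, i.e. w is increasing.
The nearest critical point in that direction is w = 0, where J'' = 2700 > 0 (a local minimum). The iterate converges there.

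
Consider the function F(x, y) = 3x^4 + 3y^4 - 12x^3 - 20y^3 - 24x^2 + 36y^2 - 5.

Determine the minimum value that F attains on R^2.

F(x,y) separates as P(x) + Q(y) − 5, so its minimum is min P + min Q − 5.
P'(x) = 12x(x - 4)(x + 1) vanishes at x ∈ {-1, 0, 4}; Q'(y) = 12y(y - 3)(y - 2) vanishes at y ∈ {0, 2, 3}.
Local minima of P (where P''>0): P(-1)=-9, P(4)=-384. Local minima of Q: Q(0)=0, Q(3)=27.
So the global minimum of F is P(4) + Q(0) − 5 = -384 + 0 − 5 = -389, attained at (4, 0).

-389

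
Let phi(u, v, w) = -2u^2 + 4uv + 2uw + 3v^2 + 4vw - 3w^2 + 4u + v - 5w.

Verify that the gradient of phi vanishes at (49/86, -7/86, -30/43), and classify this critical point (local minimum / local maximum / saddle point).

∇phi = (-4u + 4v + 2w + 4, 4u + 6v + 4w + 1, 2u + 4v - 6w - 5); substituting (49/86, -7/86, -30/43) gives ∇phi = (0, 0, 0), so (49/86, -7/86, -30/43) is indeed a critical point.
The Hessian is constant: H = [[-4, 4, 2], [4, 6, 4], [2, 4, -6]].
Leading principal minors: Δ₁ = -4, Δ₂ = -40, Δ₃ = 344.
The minors fit neither the all-positive nor the alternating-sign pattern, so H is indefinite: a saddle point.

saddle point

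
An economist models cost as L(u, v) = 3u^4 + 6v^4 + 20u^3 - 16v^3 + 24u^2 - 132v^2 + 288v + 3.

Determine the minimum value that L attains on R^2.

-1259

L(u,v) separates as P(u) + Q(v) + 3, so its minimum is min P + min Q + 3.
P'(u) = 12u(u + 1)(u + 4) vanishes at u ∈ {-4, -1, 0}; Q'(v) = 24(v - 4)(v - 1)(v + 3) vanishes at v ∈ {-3, 1, 4}.
Local minima of P (where P''>0): P(-4)=-128, P(0)=0. Local minima of Q: Q(-3)=-1134, Q(4)=-448.
So the global minimum of L is P(-4) + Q(-3) + 3 = -128 − 1134 + 3 = -1259, attained at (-4, -3).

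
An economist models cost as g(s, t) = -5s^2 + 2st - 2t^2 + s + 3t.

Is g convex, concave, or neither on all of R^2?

g is quadratic, so its Hessian is the constant matrix H = [[-10, 2], [2, -4]].
det(H) = 36, tr(H) = -14.
det(H) > 0 and tr(H) < 0, so H is negative definite everywhere: concave.

concave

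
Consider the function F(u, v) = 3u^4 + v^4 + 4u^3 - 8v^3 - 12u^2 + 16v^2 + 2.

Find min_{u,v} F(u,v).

F(u,v) separates as P(u) + Q(v) + 2, so its minimum is min P + min Q + 2.
P'(u) = 12u(u - 1)(u + 2) vanishes at u ∈ {-2, 0, 1}; Q'(v) = 4v(v - 4)(v - 2) vanishes at v ∈ {0, 2, 4}.
Local minima of P (where P''>0): P(-2)=-32, P(1)=-5. Local minima of Q: Q(0)=0, Q(4)=0.
So the global minimum of F is P(-2) + Q(0) + 2 = -32 + 0 + 2 = -30, attained at (-2, 0).

-30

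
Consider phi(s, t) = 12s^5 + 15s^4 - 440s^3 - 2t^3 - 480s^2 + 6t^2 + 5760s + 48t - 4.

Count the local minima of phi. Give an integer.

phi separates as a function of s plus a function of t, so ∇phi=0 decouples.
∂phi/∂s = 60(s - 4)(s - 2)(s + 3)(s + 4) = 0 at s ∈ {-4, -3, 2, 4}; ∂phi/∂t = -6(t - 4)(t + 2) = 0 at t ∈ {-2, 4}.
The Hessian is diagonal: diag(phi_ss, phi_tt). Second derivatives: phi_ss(-4)=-2880, phi_ss(-3)=2100, phi_ss(2)=-3600, phi_ss(4)=6720; phi_tt(-2)=36, phi_tt(4)=-36.
Local minima occur where both diagonal entries positive: (-3, -2), (4, -2). Count: 2.

2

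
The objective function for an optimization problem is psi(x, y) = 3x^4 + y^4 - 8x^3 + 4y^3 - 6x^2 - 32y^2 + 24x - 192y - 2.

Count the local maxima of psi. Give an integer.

psi separates as a function of x plus a function of y, so ∇psi=0 decouples.
∂psi/∂x = 12(x - 2)(x - 1)(x + 1) = 0 at x ∈ {-1, 1, 2}; ∂psi/∂y = 4(y - 4)(y + 3)(y + 4) = 0 at y ∈ {-4, -3, 4}.
The Hessian is diagonal: diag(psi_xx, psi_yy). Second derivatives: psi_xx(-1)=72, psi_xx(1)=-24, psi_xx(2)=36; psi_yy(-4)=32, psi_yy(-3)=-28, psi_yy(4)=224.
Local maxima occur where both diagonal entries negative: (1, -3). Count: 1.

1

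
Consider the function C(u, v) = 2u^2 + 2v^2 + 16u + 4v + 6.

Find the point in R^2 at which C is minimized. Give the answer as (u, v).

C(u,v) separates as P(u) + Q(v) + 6, so its minimum is min P + min Q + 6.
P'(u) = 4u + 16 vanishes at u ∈ {-4}; Q'(v) = 4v + 4 vanishes at v ∈ {-1}.
Local minima of P (where P''>0): P(-4)=-32. Local minima of Q: Q(-1)=-2.
So the global minimum of C is P(-4) + Q(-1) + 6 = -32 − 2 + 6 = -28, attained at (-4, -1).

(-4, -1)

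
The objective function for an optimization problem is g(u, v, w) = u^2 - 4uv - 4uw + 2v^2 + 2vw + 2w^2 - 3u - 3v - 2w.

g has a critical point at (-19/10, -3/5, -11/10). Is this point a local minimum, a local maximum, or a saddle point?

saddle point

The Hessian is constant: H = [[2, -4, -4], [-4, 4, 2], [-4, 2, 4]].
Leading principal minors: Δ₁ = 2, Δ₂ = -8, Δ₃ = -40.
The minors fit neither the all-positive nor the alternating-sign pattern, so H is indefinite: a saddle point.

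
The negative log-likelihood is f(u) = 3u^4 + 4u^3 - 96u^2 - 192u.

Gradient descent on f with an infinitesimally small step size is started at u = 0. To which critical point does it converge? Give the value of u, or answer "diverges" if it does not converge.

f'(u) = 12(u - 4)(u + 1)(u + 4), so f'(0) = -192.
Gradient descent moves in the -f' direction, i.e. u is increasing.
The nearest critical point in that direction is u = 4, where f'' = 480 > 0 (a local minimum). The iterate converges there.

4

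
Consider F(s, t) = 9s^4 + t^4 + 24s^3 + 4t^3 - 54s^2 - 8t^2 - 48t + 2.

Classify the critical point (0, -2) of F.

The mixed partial ∂²F/∂s∂t is 0, so the Hessian at any point is diag(F_ss, F_tt) = diag(36(3s^2 + 4s - 3), 4(3t^2 + 6t - 4)).
At (0, -2): H = diag(-108, -16).
Both eigenvalues are negative, so H is negative definite: a local maximum.

local maximum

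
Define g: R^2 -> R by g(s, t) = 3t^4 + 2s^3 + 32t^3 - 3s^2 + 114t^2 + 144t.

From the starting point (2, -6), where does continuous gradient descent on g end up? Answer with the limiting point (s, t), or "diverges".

(1, -4)

g is separable, so gradient descent decouples: s follows -∂g/∂s, t follows -∂g/∂t.
∂g/∂s = 6s(s - 1); at s=2 this is 12, so s decreases.
∂g/∂t = 12(t + 1)(t + 3)(t + 4); at t=-6 this is -360, so t increases.
s converges to its nearest critical value 1 (a local min of the s-part); t converges to -4. The iterate converges to (1, -4).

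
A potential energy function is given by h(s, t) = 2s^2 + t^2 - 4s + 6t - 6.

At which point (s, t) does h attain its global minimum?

(1, -3)

h(s,t) separates as P(s) + Q(t) − 6, so its minimum is min P + min Q − 6.
P'(s) = 4s - 4 vanishes at s ∈ {1}; Q'(t) = 2(t + 3) vanishes at t ∈ {-3}.
Local minima of P (where P''>0): P(1)=-2. Local minima of Q: Q(-3)=-9.
So the global minimum of h is P(1) + Q(-3) − 6 = -2 − 9 − 6 = -17, attained at (1, -3).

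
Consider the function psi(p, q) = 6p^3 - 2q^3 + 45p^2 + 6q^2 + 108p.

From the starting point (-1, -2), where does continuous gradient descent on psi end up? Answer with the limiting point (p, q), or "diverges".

psi is separable, so gradient descent decouples: p follows -∂psi/∂p, q follows -∂psi/∂q.
∂psi/∂p = 18(p + 2)(p + 3); at p=-1 this is 36, so p decreases.
∂psi/∂q = -6q(q - 2); at q=-2 this is -48, so q increases.
p converges to its nearest critical value -2 (a local min of the p-part); q converges to 0. The iterate converges to (-2, 0).

(-2, 0)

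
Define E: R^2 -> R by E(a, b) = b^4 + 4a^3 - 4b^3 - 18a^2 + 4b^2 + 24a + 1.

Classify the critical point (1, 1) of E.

local maximum

The mixed partial ∂²E/∂a∂b is 0, so the Hessian at any point is diag(E_aa, E_bb) = diag(12(2a - 3), 4(3b^2 - 6b + 2)).
At (1, 1): H = diag(-12, -4).
Both eigenvalues are negative, so H is negative definite: a local maximum.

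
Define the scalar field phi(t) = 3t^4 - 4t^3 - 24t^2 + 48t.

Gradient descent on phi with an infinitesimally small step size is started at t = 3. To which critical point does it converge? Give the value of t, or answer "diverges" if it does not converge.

phi'(t) = 12(t - 2)(t - 1)(t + 2), so phi'(3) = 120.
Gradient descent moves in the -phi' direction, i.e. t is decreasing.
The nearest critical point in that direction is t = 2, where phi'' = 48 > 0 (a local minimum). The iterate converges there.

2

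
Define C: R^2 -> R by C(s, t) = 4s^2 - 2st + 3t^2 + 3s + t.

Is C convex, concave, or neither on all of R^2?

C is quadratic, so its Hessian is the constant matrix H = [[8, -2], [-2, 6]].
det(H) = 44, tr(H) = 14.
det(H) > 0 and tr(H) > 0, so H is positive definite everywhere: convex.

convex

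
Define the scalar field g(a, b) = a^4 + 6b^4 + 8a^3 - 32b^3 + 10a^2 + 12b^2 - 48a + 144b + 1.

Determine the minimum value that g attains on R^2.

-122

g(a,b) separates as P(a) + Q(b) + 1, so its minimum is min P + min Q + 1.
P'(a) = 4(a - 1)(a + 3)(a + 4) vanishes at a ∈ {-4, -3, 1}; Q'(b) = 24(b - 3)(b - 2)(b + 1) vanishes at b ∈ {-1, 2, 3}.
Local minima of P (where P''>0): P(-4)=96, P(1)=-29. Local minima of Q: Q(-1)=-94, Q(3)=162.
So the global minimum of g is P(1) + Q(-1) + 1 = -29 − 94 + 1 = -122, attained at (1, -1).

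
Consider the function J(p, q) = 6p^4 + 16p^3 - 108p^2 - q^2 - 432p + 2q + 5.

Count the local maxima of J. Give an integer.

1

J separates as a function of p plus a function of q, so ∇J=0 decouples.
∂J/∂p = 24(p - 3)(p + 2)(p + 3) = 0 at p ∈ {-3, -2, 3}; ∂J/∂q = -2(q - 1) = 0 at q ∈ {1}.
The Hessian is diagonal: diag(J_pp, J_qq). Second derivatives: J_pp(-3)=144, J_pp(-2)=-120, J_pp(3)=720; J_qq(1)=-2.
Local maxima occur where both diagonal entries negative: (-2, 1). Count: 1.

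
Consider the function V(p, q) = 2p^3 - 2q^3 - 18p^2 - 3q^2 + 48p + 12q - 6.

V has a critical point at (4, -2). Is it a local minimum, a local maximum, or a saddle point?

The mixed partial ∂²V/∂p∂q is 0, so the Hessian at any point is diag(V_pp, V_qq) = diag(12(p - 3), -6(2q + 1)).
At (4, -2): H = diag(12, 18).
Both eigenvalues are positive, so H is positive definite: a local minimum.

local minimum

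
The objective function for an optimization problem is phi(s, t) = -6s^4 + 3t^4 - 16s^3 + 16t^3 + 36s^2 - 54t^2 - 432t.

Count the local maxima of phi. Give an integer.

2

phi separates as a function of s plus a function of t, so ∇phi=0 decouples.
∂phi/∂s = -24s(s - 1)(s + 3) = 0 at s ∈ {-3, 0, 1}; ∂phi/∂t = 12(t - 3)(t + 3)(t + 4) = 0 at t ∈ {-4, -3, 3}.
The Hessian is diagonal: diag(phi_ss, phi_tt). Second derivatives: phi_ss(-3)=-288, phi_ss(0)=72, phi_ss(1)=-96; phi_tt(-4)=84, phi_tt(-3)=-72, phi_tt(3)=504.
Local maxima occur where both diagonal entries negative: (-3, -3), (1, -3). Count: 2.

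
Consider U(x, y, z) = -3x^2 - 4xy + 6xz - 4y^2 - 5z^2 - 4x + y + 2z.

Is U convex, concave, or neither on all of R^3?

U is quadratic, so its Hessian is the constant matrix H = [[-6, -4, 6], [-4, -8, 0], [6, 0, -10]].
Leading principal minors: -6, 32, -32.
Signs alternate −, +, − ⇒ H ≺ 0 ⇒ concave.

concave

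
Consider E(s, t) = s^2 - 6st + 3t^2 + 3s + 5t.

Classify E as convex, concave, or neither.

E is quadratic, so its Hessian is the constant matrix H = [[2, -6], [-6, 6]].
det(H) = -24, tr(H) = 8.
det(H) < 0, so H is indefinite: neither convex nor concave.

neither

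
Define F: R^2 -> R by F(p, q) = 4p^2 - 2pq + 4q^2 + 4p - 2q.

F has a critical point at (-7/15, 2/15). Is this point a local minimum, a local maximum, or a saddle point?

The Hessian of F is constant: H = [[8, -2], [-2, 8]].
det(H) = 8·8 − (-2)² = 60.
det(H) > 0 and tr(H) = 16 > 0, so H is positive definite and the point is a local minimum.

local minimum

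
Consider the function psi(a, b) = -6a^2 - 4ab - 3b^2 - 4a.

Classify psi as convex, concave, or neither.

concave

psi is quadratic, so its Hessian is the constant matrix H = [[-12, -4], [-4, -6]].
det(H) = 56, tr(H) = -18.
det(H) > 0 and tr(H) < 0, so H is negative definite everywhere: concave.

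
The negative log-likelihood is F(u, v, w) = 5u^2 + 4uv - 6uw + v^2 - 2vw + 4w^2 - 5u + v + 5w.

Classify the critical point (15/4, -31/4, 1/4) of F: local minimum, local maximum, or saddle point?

The Hessian is constant: H = [[10, 4, -6], [4, 2, -2], [-6, -2, 8]].
Leading principal minors: Δ₁ = 10, Δ₂ = 4, Δ₃ = 16.
All leading minors are positive, so H is positive definite: a local minimum.

local minimum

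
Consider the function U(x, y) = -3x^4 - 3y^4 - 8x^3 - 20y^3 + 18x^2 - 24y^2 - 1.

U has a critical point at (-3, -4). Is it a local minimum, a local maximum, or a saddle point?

local maximum

The mixed partial ∂²U/∂x∂y is 0, so the Hessian at any point is diag(U_xx, U_yy) = diag(12(-3x^2 - 4x + 3), -12(3y^2 + 10y + 4)).
At (-3, -4): H = diag(-144, -144).
Both eigenvalues are negative, so H is negative definite: a local maximum.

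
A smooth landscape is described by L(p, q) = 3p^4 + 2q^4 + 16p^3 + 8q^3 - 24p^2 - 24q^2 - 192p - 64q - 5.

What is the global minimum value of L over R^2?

-437

L(p,q) separates as A(p) + B(q) − 5, so its minimum is min A + min B − 5.
A'(p) = 12(p - 2)(p + 2)(p + 4) vanishes at p ∈ {-4, -2, 2}; B'(q) = 8(q - 2)(q + 1)(q + 4) vanishes at q ∈ {-4, -1, 2}.
Local minima of A (where A''>0): A(-4)=128, A(2)=-304. Local minima of B: B(-4)=-128, B(2)=-128.
So the global minimum of L is A(2) + B(-4) − 5 = -304 − 128 − 5 = -437, attained at (2, -4).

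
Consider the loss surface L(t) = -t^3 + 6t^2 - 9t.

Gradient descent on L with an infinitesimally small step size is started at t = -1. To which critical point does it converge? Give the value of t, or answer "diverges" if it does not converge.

L'(t) = -3(t - 3)(t - 1), so L'(-1) = -24.
Gradient descent moves in the -L' direction, i.e. t is increasing.
The nearest critical point in that direction is t = 1, where L'' = 6 > 0 (a local minimum). The iterate converges there.

1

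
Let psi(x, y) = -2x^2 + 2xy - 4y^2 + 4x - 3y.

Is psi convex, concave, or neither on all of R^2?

concave

psi is quadratic, so its Hessian is the constant matrix H = [[-4, 2], [2, -8]].
det(H) = 28, tr(H) = -12.
det(H) > 0 and tr(H) < 0, so H is negative definite everywhere: concave.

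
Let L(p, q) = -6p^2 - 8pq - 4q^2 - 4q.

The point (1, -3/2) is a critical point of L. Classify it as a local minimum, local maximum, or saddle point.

local maximum

The Hessian of L is constant: H = [[-12, -8], [-8, -8]].
det(H) = (-12)·(-8) − (-8)² = 32.
det(H) > 0 and tr(H) = -20 < 0, so H is negative definite and the point is a local maximum.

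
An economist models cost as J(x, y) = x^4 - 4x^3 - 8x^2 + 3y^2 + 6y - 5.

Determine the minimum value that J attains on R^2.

J(x,y) separates as P(x) + Q(y) − 5, so its minimum is min P + min Q − 5.
P'(x) = 4x(x - 4)(x + 1) vanishes at x ∈ {-1, 0, 4}; Q'(y) = 6y + 6 vanishes at y ∈ {-1}.
Local minima of P (where P''>0): P(-1)=-3, P(4)=-128. Local minima of Q: Q(-1)=-3.
So the global minimum of J is P(4) + Q(-1) − 5 = -128 − 3 − 5 = -136, attained at (4, -1).

-136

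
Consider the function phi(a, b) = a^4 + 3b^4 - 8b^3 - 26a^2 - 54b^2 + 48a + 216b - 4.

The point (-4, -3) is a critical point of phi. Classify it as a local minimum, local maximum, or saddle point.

The mixed partial ∂²phi/∂a∂b is 0, so the Hessian at any point is diag(phi_aa, phi_bb) = diag(4(3a^2 - 13), 12(3b^2 - 4b - 9)).
At (-4, -3): H = diag(140, 360).
Both eigenvalues are positive, so H is positive definite: a local minimum.

local minimum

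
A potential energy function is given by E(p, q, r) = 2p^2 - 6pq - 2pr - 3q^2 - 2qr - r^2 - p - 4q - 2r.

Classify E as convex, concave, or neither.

neither

E is quadratic, so its Hessian is the constant matrix H = [[4, -6, -2], [-6, -6, -2], [-2, -2, -2]].
Leading principal minors: 4, -60, 80.
Neither pattern holds ⇒ H is indefinite ⇒ neither convex nor concave.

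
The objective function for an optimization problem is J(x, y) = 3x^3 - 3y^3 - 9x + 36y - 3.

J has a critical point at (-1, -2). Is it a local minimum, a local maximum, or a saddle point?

The mixed partial ∂²J/∂x∂y is 0, so the Hessian at any point is diag(J_xx, J_yy) = diag(18x, -18y).
At (-1, -2): H = diag(-18, 36).
The eigenvalues have opposite signs, so H is indefinite: a saddle point.

saddle point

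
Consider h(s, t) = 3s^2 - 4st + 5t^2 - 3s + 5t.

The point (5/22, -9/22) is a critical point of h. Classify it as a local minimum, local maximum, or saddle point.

local minimum

The Hessian of h is constant: H = [[6, -4], [-4, 10]].
det(H) = 6·10 − (-4)² = 44.
det(H) > 0 and tr(H) = 16 > 0, so H is positive definite and the point is a local minimum.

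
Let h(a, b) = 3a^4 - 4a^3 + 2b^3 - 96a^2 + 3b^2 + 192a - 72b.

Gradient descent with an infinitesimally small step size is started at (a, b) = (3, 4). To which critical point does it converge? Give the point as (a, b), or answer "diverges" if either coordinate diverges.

h is separable, so gradient descent decouples: a follows -∂h/∂a, b follows -∂h/∂b.
∂h/∂a = 12(a - 4)(a - 1)(a + 4); at a=3 this is -168, so a increases.
∂h/∂b = 6(b - 3)(b + 4); at b=4 this is 48, so b decreases.
a converges to its nearest critical value 4 (a local min of the a-part); b converges to 3. The iterate converges to (4, 3).

(4, 3)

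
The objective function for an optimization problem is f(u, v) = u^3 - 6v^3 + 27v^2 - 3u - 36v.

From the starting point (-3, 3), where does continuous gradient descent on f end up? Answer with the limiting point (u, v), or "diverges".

f is separable, so gradient descent decouples: u follows -∂f/∂u, v follows -∂f/∂v.
∂f/∂u = 3(u - 1)(u + 1); at u=-3 this is 24, so u decreases.
∂f/∂v = -18(v - 2)(v - 1); at v=3 this is -36, so v increases.
The u-coordinate has no critical point in that direction and runs off to infinity.

diverges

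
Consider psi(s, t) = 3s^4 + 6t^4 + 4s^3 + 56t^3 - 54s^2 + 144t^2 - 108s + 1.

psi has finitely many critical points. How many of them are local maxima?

1

psi separates as a function of s plus a function of t, so ∇psi=0 decouples.
∂psi/∂s = 12(s - 3)(s + 1)(s + 3) = 0 at s ∈ {-3, -1, 3}; ∂psi/∂t = 24t(t + 3)(t + 4) = 0 at t ∈ {-4, -3, 0}.
The Hessian is diagonal: diag(psi_ss, psi_tt). Second derivatives: psi_ss(-3)=144, psi_ss(-1)=-96, psi_ss(3)=288; psi_tt(-4)=96, psi_tt(-3)=-72, psi_tt(0)=288.
Local maxima occur where both diagonal entries negative: (-1, -3). Count: 1.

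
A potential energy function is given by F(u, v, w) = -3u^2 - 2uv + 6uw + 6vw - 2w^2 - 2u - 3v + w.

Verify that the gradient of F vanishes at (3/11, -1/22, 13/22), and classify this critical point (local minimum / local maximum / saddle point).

saddle point

∇F = (-6u - 2v + 6w - 2, -2u + 6w - 3, 6u + 6v - 4w + 1); substituting (3/11, -1/22, 13/22) gives ∇F = (0, 0, 0), so (3/11, -1/22, 13/22) is indeed a critical point.
The Hessian is constant: H = [[-6, -2, 6], [-2, 0, 6], [6, 6, -4]].
Leading principal minors: Δ₁ = -6, Δ₂ = -4, Δ₃ = 88.
The minors fit neither the all-positive nor the alternating-sign pattern, so H is indefinite: a saddle point.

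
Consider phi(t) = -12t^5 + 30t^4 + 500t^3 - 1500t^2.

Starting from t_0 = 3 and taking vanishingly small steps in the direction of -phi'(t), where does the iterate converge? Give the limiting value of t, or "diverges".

2

phi'(t) = -60t(t - 5)(t - 2)(t + 5), so phi'(3) = 2880.
Gradient descent moves in the -phi' direction, i.e. t is decreasing.
The nearest critical point in that direction is t = 2, where phi'' = 2520 > 0 (a local minimum). The iterate converges there.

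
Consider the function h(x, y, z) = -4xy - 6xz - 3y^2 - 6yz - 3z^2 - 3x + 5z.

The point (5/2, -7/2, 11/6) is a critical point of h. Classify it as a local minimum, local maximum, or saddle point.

The Hessian is constant: H = [[0, -4, -6], [-4, -6, -6], [-6, -6, -6]].
Leading principal minors: Δ₁ = 0, Δ₂ = -16, Δ₃ = 24.
The minors fit neither the all-positive nor the alternating-sign pattern, so H is indefinite: a saddle point.

saddle point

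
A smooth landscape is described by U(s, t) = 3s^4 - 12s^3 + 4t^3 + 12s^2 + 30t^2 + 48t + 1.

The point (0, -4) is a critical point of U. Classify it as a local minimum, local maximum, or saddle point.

The mixed partial ∂²U/∂s∂t is 0, so the Hessian at any point is diag(U_ss, U_tt) = diag(12(3s^2 - 6s + 2), 12(2t + 5)).
At (0, -4): H = diag(24, -36).
The eigenvalues have opposite signs, so H is indefinite: a saddle point.

saddle point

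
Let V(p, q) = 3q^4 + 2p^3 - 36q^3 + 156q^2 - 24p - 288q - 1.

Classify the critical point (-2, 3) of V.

local maximum

The mixed partial ∂²V/∂p∂q is 0, so the Hessian at any point is diag(V_pp, V_qq) = diag(12p, 12(3q^2 - 18q + 26)).
At (-2, 3): H = diag(-24, -12).
Both eigenvalues are negative, so H is negative definite: a local maximum.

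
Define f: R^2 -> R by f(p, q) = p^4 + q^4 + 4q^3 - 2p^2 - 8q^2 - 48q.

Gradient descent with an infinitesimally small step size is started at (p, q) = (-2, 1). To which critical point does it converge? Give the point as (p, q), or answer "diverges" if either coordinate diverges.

(-1, 2)

f is separable, so gradient descent decouples: p follows -∂f/∂p, q follows -∂f/∂q.
∂f/∂p = 4p(p - 1)(p + 1); at p=-2 this is -24, so p increases.
∂f/∂q = 4(q - 2)(q + 2)(q + 3); at q=1 this is -48, so q increases.
p converges to its nearest critical value -1 (a local min of the p-part); q converges to 2. The iterate converges to (-1, 2).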